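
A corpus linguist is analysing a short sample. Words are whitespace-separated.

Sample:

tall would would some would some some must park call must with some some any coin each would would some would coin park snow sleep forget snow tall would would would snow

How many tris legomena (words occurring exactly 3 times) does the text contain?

Frequencies: would:9, some:6, snow:3, tall:2, must:2, park:2, coin:2, call:1, with:1, any:1, each:1, sleep:1, forget:1
Words with frequency 3: snow

1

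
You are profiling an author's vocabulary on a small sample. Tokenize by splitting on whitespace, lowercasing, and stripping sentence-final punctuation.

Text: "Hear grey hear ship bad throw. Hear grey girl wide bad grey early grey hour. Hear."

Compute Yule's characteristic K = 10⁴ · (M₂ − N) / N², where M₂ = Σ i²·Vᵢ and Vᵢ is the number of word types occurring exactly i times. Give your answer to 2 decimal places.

Frequencies: hear:4, grey:4, bad:2, ship:1, throw:1, girl:1, wide:1, early:1, hour:1
N = 16. Frequency spectrum: V_1=6, V_2=1, V_4=2
M₂ = 1²·6 + 2²·1 + 4²·2 = 42
K = 10000 × (42 − 16) / 16² = 1015.63

1015.63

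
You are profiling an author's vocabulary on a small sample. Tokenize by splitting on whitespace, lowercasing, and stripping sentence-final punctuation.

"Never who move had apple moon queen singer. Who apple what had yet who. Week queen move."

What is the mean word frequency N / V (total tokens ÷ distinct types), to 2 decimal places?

N = 17 tokens, V = 11 types.
Mean frequency = N / V = 17 / 11 = 1.55

1.55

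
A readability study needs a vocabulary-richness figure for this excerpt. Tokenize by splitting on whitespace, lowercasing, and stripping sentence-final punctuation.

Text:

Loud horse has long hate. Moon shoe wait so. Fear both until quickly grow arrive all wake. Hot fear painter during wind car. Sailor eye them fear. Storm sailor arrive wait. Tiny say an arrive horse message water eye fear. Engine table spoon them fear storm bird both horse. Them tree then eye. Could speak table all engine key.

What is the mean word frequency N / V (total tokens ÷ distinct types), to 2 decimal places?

1.48

N = 59 tokens, V = 40 types.
Mean frequency = N / V = 59 / 40 = 1.48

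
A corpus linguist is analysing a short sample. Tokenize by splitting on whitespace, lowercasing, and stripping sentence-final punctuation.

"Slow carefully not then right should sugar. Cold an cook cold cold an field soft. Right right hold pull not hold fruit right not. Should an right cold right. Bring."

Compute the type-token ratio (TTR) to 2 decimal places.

0.53

N = 30 tokens, V = 16 types.
TTR = V / N = 16 / 30 = 0.53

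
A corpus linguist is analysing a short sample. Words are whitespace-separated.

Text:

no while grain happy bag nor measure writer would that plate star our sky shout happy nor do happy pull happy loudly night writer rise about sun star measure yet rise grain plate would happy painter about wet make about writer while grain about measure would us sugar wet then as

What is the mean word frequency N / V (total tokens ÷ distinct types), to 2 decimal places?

N = 51 tokens, V = 30 types.
Mean frequency = N / V = 51 / 30 = 1.70

1.70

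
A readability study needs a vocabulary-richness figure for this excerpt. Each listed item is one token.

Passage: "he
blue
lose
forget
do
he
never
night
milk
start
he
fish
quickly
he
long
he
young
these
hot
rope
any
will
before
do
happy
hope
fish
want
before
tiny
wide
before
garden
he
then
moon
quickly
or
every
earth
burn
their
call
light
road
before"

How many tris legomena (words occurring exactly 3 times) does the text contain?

0

Frequencies: he:6, before:4, do:2, fish:2, quickly:2, blue:1, lose:1, forget:1, never:1, night:1, milk:1, start:1, long:1, young:1, these:1, hot:1, rope:1, any:1, will:1, happy:1, … (15 more, each freq 1)
Words with frequency 3: (none)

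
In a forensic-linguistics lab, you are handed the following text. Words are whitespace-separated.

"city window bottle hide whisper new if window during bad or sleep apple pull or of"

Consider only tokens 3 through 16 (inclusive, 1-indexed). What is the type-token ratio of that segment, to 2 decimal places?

0.93

Segment tokens 3–16: bottle, hide, whisper, new, if, window, during, bad, or, sleep, apple, pull, or, of
Segment N = 14, segment V = 13.
TTR = 13 / 14 = 0.93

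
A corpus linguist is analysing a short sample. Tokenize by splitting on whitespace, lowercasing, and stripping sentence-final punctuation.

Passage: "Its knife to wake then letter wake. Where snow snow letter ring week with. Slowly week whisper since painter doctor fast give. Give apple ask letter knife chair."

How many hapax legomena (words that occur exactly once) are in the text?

15

Frequencies: letter:3, knife:2, wake:2, snow:2, week:2, give:2, its:1, to:1, then:1, where:1, ring:1, with:1, slowly:1, whisper:1, since:1, painter:1, doctor:1, fast:1, apple:1, ask:1, … (1 more, each freq 1)
Hapax (freq=1): apple, ask, chair, doctor, fast, its, painter, ring, since, slowly, then, to, where, whisper, with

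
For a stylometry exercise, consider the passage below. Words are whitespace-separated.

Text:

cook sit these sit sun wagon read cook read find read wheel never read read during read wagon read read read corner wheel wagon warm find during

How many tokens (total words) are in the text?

Tokens: cook, sit, these, sit, sun, wagon, read, cook, read, find, read, wheel, never, read, read, during, read, wagon, read, read, read, corner, wheel, wagon, warm, find, during
N = 27

27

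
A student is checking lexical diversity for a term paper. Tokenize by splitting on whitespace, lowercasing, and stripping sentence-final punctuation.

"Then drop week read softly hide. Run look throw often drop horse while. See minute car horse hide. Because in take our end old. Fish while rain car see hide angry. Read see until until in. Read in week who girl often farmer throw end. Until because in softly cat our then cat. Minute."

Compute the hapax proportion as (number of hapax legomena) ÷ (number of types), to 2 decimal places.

0.34

Frequencies: in:4, read:3, hide:3, see:3, until:3, then:2, drop:2, week:2, softly:2, throw:2, often:2, horse:2, while:2, minute:2, car:2, because:2, our:2, end:2, cat:2, run:1, … (9 more, each freq 1)
Hapax count = 10; type count = 29.
Ratio = 10 / 29 = 0.34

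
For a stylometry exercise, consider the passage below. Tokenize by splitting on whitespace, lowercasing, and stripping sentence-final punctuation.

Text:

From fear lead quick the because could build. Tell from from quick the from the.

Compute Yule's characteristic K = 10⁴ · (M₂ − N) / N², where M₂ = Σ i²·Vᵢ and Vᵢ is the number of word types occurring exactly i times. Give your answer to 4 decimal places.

888.8889

Frequencies: from:4, the:3, quick:2, fear:1, lead:1, because:1, could:1, build:1, tell:1
N = 15. Frequency spectrum: V_1=6, V_2=1, V_3=1, V_4=1
M₂ = 1²·6 + 2²·1 + 3²·1 + 4²·1 = 35
K = 10000 × (35 − 15) / 15² = 888.8889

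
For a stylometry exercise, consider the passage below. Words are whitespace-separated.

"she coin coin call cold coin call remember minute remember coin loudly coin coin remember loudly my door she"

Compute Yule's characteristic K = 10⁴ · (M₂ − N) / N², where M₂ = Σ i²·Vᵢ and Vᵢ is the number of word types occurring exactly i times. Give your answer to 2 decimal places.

1163.43

Frequencies: coin:6, remember:3, she:2, call:2, loudly:2, cold:1, minute:1, my:1, door:1
N = 19. Frequency spectrum: V_1=4, V_2=3, V_3=1, V_6=1
M₂ = 1²·4 + 2²·3 + 3²·1 + 6²·1 = 61
K = 10000 × (61 − 19) / 19² = 1163.43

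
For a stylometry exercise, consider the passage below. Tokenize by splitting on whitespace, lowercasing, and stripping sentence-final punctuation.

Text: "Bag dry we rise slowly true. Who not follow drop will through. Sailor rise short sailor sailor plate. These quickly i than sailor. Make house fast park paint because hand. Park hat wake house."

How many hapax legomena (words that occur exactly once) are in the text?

24

Frequencies: sailor:4, rise:2, house:2, park:2, bag:1, dry:1, we:1, slowly:1, true:1, who:1, not:1, follow:1, drop:1, will:1, through:1, short:1, plate:1, these:1, quickly:1, i:1, … (8 more, each freq 1)
Hapax (freq=1): bag, because, drop, dry, fast, follow, hand, hat, i, make, not, paint, plate, quickly, short, slowly, than, these, through, true, wake, we, who, will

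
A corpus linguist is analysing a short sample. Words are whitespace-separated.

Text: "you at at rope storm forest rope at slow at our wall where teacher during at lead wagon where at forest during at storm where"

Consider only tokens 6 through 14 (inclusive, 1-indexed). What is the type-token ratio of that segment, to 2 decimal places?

0.89

Segment tokens 6–14: forest, rope, at, slow, at, our, wall, where, teacher
Segment N = 9, segment V = 8.
TTR = 8 / 9 = 0.89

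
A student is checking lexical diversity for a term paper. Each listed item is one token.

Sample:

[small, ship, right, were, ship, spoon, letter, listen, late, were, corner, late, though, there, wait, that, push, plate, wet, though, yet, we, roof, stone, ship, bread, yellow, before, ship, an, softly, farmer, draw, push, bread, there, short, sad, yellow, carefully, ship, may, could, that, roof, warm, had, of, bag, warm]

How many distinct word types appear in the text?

Distinct types: {an, bag, before, bread, carefully, corner, could, draw, farmer, had, late, letter, listen, may, of, plate, push, right, roof, sad, ship, short, small, softly, spoon, stone, that, there, though, wait, warm, we, were, wet, yellow, yet}
V = 36

36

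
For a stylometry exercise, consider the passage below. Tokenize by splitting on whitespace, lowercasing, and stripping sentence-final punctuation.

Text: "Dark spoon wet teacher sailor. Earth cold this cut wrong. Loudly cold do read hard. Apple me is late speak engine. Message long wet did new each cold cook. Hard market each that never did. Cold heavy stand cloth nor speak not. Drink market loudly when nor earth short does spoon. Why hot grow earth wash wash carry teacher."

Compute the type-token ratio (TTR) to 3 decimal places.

0.729

N = 59 tokens, V = 43 types.
TTR = V / N = 43 / 59 = 0.729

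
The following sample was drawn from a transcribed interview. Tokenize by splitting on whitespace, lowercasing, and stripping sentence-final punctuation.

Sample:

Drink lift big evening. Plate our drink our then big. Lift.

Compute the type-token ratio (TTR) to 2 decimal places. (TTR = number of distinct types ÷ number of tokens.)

N = 11 tokens, V = 7 types.
TTR = V / N = 7 / 11 = 0.64

0.64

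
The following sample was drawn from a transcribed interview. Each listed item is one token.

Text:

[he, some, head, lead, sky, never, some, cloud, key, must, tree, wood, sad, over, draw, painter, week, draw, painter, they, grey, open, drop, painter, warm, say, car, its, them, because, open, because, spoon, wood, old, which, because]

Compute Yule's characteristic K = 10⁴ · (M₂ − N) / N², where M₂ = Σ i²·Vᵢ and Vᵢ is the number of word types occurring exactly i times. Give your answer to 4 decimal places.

146.0920

Frequencies: painter:3, because:3, some:2, wood:2, draw:2, open:2, he:1, head:1, lead:1, sky:1, never:1, cloud:1, key:1, must:1, tree:1, sad:1, over:1, week:1, they:1, grey:1, … (9 more, each freq 1)
N = 37. Frequency spectrum: V_1=23, V_2=4, V_3=2
M₂ = 1²·23 + 2²·4 + 3²·2 = 57
K = 10000 × (57 − 37) / 37² = 146.0920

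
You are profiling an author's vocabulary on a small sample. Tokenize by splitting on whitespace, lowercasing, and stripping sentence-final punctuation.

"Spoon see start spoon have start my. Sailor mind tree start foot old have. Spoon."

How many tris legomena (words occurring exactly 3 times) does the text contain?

Frequencies: spoon:3, start:3, have:2, see:1, my:1, sailor:1, mind:1, tree:1, foot:1, old:1
Words with frequency 3: spoon, start

2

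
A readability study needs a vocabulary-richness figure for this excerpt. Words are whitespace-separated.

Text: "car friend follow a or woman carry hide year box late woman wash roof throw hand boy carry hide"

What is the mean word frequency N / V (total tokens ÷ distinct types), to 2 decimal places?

N = 19 tokens, V = 16 types.
Mean frequency = N / V = 19 / 16 = 1.19

1.19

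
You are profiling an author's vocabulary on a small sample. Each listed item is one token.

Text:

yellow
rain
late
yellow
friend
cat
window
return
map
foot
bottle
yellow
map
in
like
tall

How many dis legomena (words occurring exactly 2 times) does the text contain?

1

Frequencies: yellow:3, map:2, rain:1, late:1, friend:1, cat:1, window:1, return:1, foot:1, bottle:1, in:1, like:1, tall:1
Words with frequency 2: map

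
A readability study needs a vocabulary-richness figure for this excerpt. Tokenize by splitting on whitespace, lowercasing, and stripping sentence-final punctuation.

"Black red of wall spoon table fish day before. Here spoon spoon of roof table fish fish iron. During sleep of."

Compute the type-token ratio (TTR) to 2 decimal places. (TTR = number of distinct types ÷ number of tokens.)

N = 21 tokens, V = 14 types.
TTR = V / N = 14 / 21 = 0.67

0.67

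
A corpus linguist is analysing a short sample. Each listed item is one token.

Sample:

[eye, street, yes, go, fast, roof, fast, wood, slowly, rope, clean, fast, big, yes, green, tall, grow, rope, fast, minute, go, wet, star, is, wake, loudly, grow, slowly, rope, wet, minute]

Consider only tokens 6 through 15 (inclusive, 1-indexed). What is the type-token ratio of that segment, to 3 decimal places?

Segment tokens 6–15: roof, fast, wood, slowly, rope, clean, fast, big, yes, green
Segment N = 10, segment V = 9.
TTR = 9 / 10 = 0.900

0.900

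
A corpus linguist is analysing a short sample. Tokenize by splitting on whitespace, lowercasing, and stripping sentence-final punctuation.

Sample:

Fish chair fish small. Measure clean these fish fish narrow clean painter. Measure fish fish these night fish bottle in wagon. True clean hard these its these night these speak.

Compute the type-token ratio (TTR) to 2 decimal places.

0.53

N = 30 tokens, V = 16 types.
TTR = V / N = 16 / 30 = 0.53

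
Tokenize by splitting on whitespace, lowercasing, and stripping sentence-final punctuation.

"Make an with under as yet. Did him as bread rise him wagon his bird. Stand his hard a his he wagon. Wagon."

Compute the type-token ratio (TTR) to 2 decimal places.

0.74

N = 23 tokens, V = 17 types.
TTR = V / N = 17 / 23 = 0.74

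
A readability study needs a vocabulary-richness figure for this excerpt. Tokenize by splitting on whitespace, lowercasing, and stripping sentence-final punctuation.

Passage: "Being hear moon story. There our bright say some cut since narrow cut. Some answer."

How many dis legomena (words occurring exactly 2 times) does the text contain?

Frequencies: some:2, cut:2, being:1, hear:1, moon:1, story:1, there:1, our:1, bright:1, say:1, since:1, narrow:1, answer:1
Words with frequency 2: cut, some

2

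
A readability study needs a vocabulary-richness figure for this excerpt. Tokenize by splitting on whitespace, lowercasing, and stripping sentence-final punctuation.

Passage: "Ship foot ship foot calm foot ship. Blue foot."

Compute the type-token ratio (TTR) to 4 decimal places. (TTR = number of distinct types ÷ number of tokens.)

0.4444

N = 9 tokens, V = 4 types.
TTR = V / N = 4 / 9 = 0.4444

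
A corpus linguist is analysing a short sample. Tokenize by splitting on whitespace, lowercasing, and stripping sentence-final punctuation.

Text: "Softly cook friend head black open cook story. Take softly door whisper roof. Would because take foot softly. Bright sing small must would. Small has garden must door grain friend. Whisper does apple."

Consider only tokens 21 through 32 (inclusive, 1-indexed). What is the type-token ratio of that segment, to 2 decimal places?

Segment tokens 21–32: small, must, would, small, has, garden, must, door, grain, friend, whisper, does
Segment N = 12, segment V = 10.
TTR = 10 / 12 = 0.83

0.83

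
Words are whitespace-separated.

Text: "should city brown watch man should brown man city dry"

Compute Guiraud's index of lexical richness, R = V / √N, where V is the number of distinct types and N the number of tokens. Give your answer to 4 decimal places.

N = 10, V = 6.
√N = 3.162278
R = 6 / 3.162278 = 1.8974

1.8974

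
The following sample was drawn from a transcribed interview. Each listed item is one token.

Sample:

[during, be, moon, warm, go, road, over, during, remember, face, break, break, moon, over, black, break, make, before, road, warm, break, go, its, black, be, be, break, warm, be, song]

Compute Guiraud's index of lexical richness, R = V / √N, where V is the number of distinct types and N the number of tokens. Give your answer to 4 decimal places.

2.7386

N = 30, V = 15.
√N = 5.477226
R = 15 / 5.477226 = 2.7386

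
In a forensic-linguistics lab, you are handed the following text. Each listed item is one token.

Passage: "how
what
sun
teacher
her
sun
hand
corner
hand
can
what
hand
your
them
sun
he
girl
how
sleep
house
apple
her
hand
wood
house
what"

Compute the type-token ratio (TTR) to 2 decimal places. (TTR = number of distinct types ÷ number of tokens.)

0.62

N = 26 tokens, V = 16 types.
TTR = V / N = 16 / 26 = 0.62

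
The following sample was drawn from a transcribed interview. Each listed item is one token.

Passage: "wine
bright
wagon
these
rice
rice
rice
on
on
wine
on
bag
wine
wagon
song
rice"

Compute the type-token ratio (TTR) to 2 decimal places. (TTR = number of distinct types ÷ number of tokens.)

N = 16 tokens, V = 8 types.
TTR = V / N = 8 / 16 = 0.50

0.50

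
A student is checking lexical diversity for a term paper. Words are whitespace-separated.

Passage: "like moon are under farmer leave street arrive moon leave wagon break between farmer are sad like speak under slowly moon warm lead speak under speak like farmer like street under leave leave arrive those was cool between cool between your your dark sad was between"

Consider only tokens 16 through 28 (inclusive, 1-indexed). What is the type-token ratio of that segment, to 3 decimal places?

Segment tokens 16–28: sad, like, speak, under, slowly, moon, warm, lead, speak, under, speak, like, farmer
Segment N = 13, segment V = 9.
TTR = 9 / 13 = 0.692

0.692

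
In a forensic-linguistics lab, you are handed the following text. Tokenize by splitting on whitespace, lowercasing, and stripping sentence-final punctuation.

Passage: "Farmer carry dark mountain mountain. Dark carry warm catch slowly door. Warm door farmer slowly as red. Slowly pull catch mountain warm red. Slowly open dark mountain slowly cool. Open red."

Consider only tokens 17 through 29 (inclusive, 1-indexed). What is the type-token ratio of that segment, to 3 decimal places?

0.692

Segment tokens 17–29: red, slowly, pull, catch, mountain, warm, red, slowly, open, dark, mountain, slowly, cool
Segment N = 13, segment V = 9.
TTR = 9 / 13 = 0.692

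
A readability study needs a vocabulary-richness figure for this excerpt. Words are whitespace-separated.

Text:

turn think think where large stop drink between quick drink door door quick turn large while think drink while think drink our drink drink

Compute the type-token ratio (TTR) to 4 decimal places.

0.4583

N = 24 tokens, V = 11 types.
TTR = V / N = 11 / 24 = 0.4583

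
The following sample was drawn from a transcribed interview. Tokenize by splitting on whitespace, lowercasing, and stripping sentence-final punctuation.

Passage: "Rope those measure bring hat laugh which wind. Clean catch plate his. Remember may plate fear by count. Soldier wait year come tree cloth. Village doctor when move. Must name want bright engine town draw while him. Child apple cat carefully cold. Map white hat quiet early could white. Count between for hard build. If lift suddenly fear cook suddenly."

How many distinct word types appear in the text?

Distinct types: {apple, between, bright, bring, build, by, carefully, cat, catch, child, clean, cloth, cold, come, cook, could, count, doctor, draw, early, engine, fear, for, hard, hat, him, his, if, laugh, lift, map, may, measure, move, must, name, plate, quiet, remember, rope, soldier, suddenly, those, town, tree, village, wait, want, when, which, while, white, wind, year}
V = 54

54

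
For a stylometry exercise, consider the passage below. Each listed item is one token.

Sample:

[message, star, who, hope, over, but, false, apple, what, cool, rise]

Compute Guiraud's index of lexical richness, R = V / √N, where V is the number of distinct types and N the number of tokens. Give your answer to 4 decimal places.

3.3166

N = 11, V = 11.
√N = 3.316625
R = 11 / 3.316625 = 3.3166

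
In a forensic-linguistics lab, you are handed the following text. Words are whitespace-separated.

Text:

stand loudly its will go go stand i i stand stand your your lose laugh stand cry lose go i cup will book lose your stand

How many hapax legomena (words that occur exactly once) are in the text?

6

Frequencies: stand:6, go:3, i:3, your:3, lose:3, will:2, loudly:1, its:1, laugh:1, cry:1, cup:1, book:1
Hapax (freq=1): book, cry, cup, its, laugh, loudly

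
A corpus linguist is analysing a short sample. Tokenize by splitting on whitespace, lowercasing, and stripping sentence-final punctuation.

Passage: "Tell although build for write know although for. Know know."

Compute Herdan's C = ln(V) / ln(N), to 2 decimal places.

N = 10, V = 6.
ln(V) = 1.791759, ln(N) = 2.302585
C = 1.791759 / 2.302585 = 0.78

0.78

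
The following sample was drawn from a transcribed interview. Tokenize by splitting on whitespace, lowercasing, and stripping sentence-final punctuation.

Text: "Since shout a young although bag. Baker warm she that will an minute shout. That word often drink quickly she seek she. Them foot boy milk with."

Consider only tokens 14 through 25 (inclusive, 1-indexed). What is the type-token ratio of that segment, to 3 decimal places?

0.917

Segment tokens 14–25: shout, that, word, often, drink, quickly, she, seek, she, them, foot, boy
Segment N = 12, segment V = 11.
TTR = 11 / 12 = 0.917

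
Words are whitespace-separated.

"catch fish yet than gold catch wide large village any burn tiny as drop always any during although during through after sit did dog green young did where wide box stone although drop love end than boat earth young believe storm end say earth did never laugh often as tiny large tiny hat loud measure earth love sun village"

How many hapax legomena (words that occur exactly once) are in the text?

24

Frequencies: tiny:3, did:3, earth:3, catch:2, than:2, wide:2, large:2, village:2, any:2, as:2, drop:2, during:2, although:2, young:2, love:2, end:2, fish:1, yet:1, gold:1, burn:1, … (20 more, each freq 1)
Hapax (freq=1): after, always, believe, boat, box, burn, dog, fish, gold, green, hat, laugh, loud, measure, never, often, say, sit, stone, storm, sun, through, where, yet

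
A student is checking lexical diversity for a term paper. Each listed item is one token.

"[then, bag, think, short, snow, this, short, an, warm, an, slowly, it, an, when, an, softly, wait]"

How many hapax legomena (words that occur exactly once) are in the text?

Frequencies: an:4, short:2, then:1, bag:1, think:1, snow:1, this:1, warm:1, slowly:1, it:1, when:1, softly:1, wait:1
Hapax (freq=1): bag, it, slowly, snow, softly, then, think, this, wait, warm, when

11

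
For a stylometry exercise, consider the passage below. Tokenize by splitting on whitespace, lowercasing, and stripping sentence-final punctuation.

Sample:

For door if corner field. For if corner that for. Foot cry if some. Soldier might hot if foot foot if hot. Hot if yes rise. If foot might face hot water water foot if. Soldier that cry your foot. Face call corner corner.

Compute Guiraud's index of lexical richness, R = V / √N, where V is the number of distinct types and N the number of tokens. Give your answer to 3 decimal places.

N = 44, V = 18.
√N = 6.633250
R = 18 / 6.633250 = 2.714

2.714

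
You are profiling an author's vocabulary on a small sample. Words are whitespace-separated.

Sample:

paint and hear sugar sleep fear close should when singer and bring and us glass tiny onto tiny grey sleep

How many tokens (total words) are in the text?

Tokens: paint, and, hear, sugar, sleep, fear, close, should, when, singer, and, bring, and, us, glass, tiny, onto, tiny, grey, sleep
N = 20

20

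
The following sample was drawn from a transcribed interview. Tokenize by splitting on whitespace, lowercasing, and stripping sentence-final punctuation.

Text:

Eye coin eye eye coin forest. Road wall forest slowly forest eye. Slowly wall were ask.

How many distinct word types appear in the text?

8

Distinct types: {ask, coin, eye, forest, road, slowly, wall, were}
V = 8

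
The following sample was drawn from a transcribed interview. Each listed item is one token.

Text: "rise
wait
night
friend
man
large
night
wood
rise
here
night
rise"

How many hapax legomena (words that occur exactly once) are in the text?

Frequencies: rise:3, night:3, wait:1, friend:1, man:1, large:1, wood:1, here:1
Hapax (freq=1): friend, here, large, man, wait, wood

6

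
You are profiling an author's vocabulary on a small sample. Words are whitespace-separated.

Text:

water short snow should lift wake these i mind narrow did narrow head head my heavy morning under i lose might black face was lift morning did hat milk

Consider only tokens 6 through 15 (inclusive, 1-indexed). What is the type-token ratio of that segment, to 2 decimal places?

0.80

Segment tokens 6–15: wake, these, i, mind, narrow, did, narrow, head, head, my
Segment N = 10, segment V = 8.
TTR = 8 / 10 = 0.80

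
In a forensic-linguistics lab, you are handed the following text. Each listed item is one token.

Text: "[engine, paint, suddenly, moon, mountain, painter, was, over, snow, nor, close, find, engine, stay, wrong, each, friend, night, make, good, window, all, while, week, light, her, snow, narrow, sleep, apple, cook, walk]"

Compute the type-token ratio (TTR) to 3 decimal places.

N = 32 tokens, V = 30 types.
TTR = V / N = 30 / 32 = 0.938

0.938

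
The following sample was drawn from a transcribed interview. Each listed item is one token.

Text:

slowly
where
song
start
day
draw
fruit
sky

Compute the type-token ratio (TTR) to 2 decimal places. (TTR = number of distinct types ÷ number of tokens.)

N = 8 tokens, V = 8 types.
TTR = V / N = 8 / 8 = 1.00

1.00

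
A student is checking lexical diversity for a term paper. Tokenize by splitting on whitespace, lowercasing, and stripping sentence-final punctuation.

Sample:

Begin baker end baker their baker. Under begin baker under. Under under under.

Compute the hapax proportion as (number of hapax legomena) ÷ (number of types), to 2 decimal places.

Frequencies: under:5, baker:4, begin:2, end:1, their:1
Hapax count = 2; type count = 5.
Ratio = 2 / 5 = 0.40

0.40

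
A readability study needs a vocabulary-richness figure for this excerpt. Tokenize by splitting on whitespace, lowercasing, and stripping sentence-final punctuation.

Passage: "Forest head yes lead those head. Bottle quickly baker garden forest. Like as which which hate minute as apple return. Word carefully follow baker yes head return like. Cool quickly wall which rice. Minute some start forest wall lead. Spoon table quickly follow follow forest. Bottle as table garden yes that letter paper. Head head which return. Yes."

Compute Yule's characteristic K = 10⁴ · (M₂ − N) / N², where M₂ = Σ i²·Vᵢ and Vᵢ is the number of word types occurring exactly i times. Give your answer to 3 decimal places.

285.375

Frequencies: head:5, forest:4, yes:4, which:4, quickly:3, as:3, return:3, follow:3, lead:2, bottle:2, baker:2, garden:2, like:2, minute:2, wall:2, table:2, those:1, hate:1, apple:1, word:1, … (9 more, each freq 1)
N = 58. Frequency spectrum: V_1=13, V_2=8, V_3=4, V_4=3, V_5=1
M₂ = 1²·13 + 2²·8 + 3²·4 + 4²·3 + 5²·1 = 154
K = 10000 × (154 − 58) / 58² = 285.375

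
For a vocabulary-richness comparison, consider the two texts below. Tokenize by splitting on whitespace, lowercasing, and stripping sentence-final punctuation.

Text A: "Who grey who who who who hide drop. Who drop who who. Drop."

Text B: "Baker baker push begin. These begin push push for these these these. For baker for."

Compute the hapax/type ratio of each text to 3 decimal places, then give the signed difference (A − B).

A: hapax=2, V=4, ratio=0.500
B: hapax=0, V=5, ratio=0.000
Difference = 0.500 − 0.000 = 0.500

0.500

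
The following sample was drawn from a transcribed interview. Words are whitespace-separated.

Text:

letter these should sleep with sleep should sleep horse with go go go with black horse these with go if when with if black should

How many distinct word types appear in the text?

Distinct types: {black, go, horse, if, letter, should, sleep, these, when, with}
V = 10

10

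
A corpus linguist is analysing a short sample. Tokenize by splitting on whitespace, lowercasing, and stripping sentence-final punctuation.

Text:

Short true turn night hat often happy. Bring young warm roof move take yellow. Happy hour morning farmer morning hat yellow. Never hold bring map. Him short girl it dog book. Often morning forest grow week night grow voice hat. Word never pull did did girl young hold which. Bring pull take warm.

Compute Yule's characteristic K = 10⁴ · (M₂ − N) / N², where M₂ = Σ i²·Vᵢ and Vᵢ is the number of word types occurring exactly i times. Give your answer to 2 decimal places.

Frequencies: hat:3, bring:3, morning:3, short:2, night:2, often:2, happy:2, young:2, warm:2, take:2, yellow:2, never:2, hold:2, girl:2, grow:2, pull:2, did:2, true:1, turn:1, roof:1, … (13 more, each freq 1)
N = 53. Frequency spectrum: V_1=16, V_2=14, V_3=3
M₂ = 1²·16 + 2²·14 + 3²·3 = 99
K = 10000 × (99 − 53) / 53² = 163.76

163.76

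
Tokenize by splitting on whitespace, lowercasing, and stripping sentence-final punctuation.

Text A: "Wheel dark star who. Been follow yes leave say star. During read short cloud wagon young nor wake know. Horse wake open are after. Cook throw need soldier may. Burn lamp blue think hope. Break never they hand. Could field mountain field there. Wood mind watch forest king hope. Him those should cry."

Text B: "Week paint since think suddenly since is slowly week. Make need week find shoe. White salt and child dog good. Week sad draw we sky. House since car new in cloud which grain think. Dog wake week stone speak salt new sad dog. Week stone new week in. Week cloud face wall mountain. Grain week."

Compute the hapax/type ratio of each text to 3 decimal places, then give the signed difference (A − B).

0.242

A: hapax=45, V=49, ratio=0.918
B: hapax=23, V=34, ratio=0.676
Difference = 0.918 − 0.676 = 0.242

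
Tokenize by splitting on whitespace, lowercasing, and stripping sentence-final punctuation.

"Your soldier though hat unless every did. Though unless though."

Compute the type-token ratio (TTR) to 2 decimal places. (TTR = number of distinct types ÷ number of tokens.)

N = 10 tokens, V = 7 types.
TTR = V / N = 7 / 10 = 0.70

0.70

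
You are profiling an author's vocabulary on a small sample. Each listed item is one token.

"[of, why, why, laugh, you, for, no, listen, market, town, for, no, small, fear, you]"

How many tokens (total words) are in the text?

Tokens: of, why, why, laugh, you, for, no, listen, market, town, for, no, small, fear, you
N = 15

15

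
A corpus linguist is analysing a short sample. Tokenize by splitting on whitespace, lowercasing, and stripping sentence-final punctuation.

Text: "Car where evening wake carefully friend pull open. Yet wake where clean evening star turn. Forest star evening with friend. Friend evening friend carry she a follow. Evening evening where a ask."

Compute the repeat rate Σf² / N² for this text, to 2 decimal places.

Frequencies: evening:6, friend:4, where:3, wake:2, star:2, a:2, car:1, carefully:1, pull:1, open:1, yet:1, clean:1, turn:1, forest:1, with:1, carry:1, she:1, follow:1, ask:1
Σf² = 86; N² = 1024
Repeat rate = 86 / 1024 = 0.08

0.08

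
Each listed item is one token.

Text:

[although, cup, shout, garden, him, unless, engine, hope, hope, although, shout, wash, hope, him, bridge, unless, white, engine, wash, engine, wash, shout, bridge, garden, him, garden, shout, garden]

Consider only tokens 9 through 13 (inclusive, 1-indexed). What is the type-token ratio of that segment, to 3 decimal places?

0.800

Segment tokens 9–13: hope, although, shout, wash, hope
Segment N = 5, segment V = 4.
TTR = 4 / 5 = 0.800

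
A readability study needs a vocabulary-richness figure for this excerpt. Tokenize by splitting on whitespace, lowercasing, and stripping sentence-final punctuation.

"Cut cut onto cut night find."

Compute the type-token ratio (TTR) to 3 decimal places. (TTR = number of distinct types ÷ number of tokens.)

0.667

N = 6 tokens, V = 4 types.
TTR = V / N = 4 / 6 = 0.667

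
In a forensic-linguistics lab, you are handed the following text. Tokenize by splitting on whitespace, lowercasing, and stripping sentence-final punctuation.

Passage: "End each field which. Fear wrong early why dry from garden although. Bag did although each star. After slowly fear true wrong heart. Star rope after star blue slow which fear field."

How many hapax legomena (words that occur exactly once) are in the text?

Frequencies: fear:3, star:3, each:2, field:2, which:2, wrong:2, although:2, after:2, end:1, early:1, why:1, dry:1, from:1, garden:1, bag:1, did:1, slowly:1, true:1, heart:1, rope:1, … (2 more, each freq 1)
Hapax (freq=1): bag, blue, did, dry, early, end, from, garden, heart, rope, slow, slowly, true, why

14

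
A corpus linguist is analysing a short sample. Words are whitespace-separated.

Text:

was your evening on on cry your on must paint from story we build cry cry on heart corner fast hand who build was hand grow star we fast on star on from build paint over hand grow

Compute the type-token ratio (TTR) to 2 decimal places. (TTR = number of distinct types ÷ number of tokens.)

N = 38 tokens, V = 19 types.
TTR = V / N = 19 / 38 = 0.50

0.50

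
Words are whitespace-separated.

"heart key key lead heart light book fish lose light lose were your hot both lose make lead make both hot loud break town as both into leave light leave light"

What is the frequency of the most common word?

4

Frequencies: light:4, lose:3, both:3, heart:2, key:2, lead:2, hot:2, make:2, leave:2, book:1, fish:1, were:1, your:1, loud:1, break:1, town:1, as:1, into:1
Most common: 'light' with frequency 4.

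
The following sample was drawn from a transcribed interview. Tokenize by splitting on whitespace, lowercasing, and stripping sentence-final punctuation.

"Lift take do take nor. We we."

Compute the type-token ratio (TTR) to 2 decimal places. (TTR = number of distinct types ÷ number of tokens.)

N = 7 tokens, V = 5 types.
TTR = V / N = 5 / 7 = 0.71

0.71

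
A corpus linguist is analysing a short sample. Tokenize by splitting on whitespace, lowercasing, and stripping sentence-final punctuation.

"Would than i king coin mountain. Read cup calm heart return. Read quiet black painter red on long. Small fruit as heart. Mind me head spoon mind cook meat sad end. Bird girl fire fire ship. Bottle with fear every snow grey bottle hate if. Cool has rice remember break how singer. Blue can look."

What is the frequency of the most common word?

2

Frequencies: read:2, heart:2, mind:2, fire:2, bottle:2, would:1, than:1, i:1, king:1, coin:1, mountain:1, cup:1, calm:1, return:1, quiet:1, black:1, painter:1, red:1, on:1, long:1, … (30 more, each freq 1)
Most common: 'read' with frequency 2.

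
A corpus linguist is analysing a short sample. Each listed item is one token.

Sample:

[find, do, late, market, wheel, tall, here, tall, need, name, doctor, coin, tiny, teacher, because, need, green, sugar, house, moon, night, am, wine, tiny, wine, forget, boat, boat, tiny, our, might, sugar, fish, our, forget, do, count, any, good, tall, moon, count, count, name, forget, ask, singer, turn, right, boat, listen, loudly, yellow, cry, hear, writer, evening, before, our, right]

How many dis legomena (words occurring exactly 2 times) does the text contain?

Frequencies: tall:3, tiny:3, forget:3, boat:3, our:3, count:3, do:2, need:2, name:2, sugar:2, moon:2, wine:2, right:2, find:1, late:1, market:1, wheel:1, here:1, doctor:1, coin:1, … (21 more, each freq 1)
Words with frequency 2: do, moon, name, need, right, sugar, wine

7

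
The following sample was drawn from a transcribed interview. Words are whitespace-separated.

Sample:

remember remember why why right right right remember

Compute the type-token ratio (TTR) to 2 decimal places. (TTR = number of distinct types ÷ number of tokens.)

0.38

N = 8 tokens, V = 3 types.
TTR = V / N = 3 / 8 = 0.38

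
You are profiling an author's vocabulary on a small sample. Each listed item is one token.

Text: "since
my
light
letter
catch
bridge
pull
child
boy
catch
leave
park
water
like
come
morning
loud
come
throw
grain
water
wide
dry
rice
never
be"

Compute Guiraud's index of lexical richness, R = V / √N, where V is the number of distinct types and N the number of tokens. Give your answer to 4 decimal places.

4.5107

N = 26, V = 23.
√N = 5.099020
R = 23 / 5.099020 = 4.5107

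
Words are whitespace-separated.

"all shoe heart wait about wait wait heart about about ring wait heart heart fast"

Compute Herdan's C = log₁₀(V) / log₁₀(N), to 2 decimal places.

0.72

N = 15, V = 7.
log₁₀(V) = 0.845098, log₁₀(N) = 1.176091
C = 0.845098 / 1.176091 = 0.72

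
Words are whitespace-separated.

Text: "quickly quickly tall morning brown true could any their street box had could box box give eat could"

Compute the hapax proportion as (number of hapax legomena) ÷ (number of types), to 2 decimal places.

0.77

Frequencies: could:3, box:3, quickly:2, tall:1, morning:1, brown:1, true:1, any:1, their:1, street:1, had:1, give:1, eat:1
Hapax count = 10; type count = 13.
Ratio = 10 / 13 = 0.77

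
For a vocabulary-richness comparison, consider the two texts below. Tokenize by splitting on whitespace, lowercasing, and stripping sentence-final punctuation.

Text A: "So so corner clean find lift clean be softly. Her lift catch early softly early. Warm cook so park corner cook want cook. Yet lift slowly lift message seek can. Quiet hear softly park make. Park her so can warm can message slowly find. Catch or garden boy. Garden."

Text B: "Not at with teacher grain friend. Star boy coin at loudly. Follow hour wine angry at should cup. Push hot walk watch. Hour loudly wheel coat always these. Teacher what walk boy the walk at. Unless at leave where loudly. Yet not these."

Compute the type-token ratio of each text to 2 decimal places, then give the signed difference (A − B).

TTR(A) = 25/49 = 0.51
TTR(B) = 30/43 = 0.70
Difference = 0.51 − 0.70 = -0.19

-0.19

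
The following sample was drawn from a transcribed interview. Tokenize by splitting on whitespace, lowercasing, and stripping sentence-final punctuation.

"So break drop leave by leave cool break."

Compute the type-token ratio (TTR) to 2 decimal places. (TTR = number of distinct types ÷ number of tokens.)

0.75

N = 8 tokens, V = 6 types.
TTR = V / N = 6 / 8 = 0.75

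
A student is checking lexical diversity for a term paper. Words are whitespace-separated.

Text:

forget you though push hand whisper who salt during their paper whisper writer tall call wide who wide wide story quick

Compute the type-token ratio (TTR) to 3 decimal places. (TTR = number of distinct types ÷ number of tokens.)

N = 21 tokens, V = 17 types.
TTR = V / N = 17 / 21 = 0.810

0.810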